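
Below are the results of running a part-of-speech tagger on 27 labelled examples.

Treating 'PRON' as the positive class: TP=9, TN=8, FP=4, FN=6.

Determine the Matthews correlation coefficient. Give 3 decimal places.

MCC = (TP·TN − FP·FN) / √((TP+FP)(TP+FN)(TN+FP)(TN+FN))
Numerator = 9·8 − 4·6 = 48
Denominator = √(13·15·12·14) = √32760 = 180.9972
MCC = 48 / 180.9972 = 0.265

0.265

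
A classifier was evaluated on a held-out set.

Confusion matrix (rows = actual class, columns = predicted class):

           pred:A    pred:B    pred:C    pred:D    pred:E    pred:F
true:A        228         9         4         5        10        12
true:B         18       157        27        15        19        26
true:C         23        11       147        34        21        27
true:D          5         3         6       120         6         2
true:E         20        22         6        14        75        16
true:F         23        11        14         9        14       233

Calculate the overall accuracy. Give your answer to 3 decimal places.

0.690

Accuracy = trace / total = (228+157+147+120+75+233=960) / 1392 = 960/1392 = 0.690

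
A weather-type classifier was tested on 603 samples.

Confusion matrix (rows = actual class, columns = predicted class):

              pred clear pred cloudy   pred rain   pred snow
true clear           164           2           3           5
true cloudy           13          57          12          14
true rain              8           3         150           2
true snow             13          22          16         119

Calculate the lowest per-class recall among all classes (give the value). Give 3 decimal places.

Per-class recall (TP/(TP+FN)):
  clear: TP=164, FN=2+3+5=10 → 164/174 = 0.9425
  cloudy: TP=57, FN=13+12+14=39 → 57/96 = 0.5938
  rain: TP=150, FN=8+3+2=13 → 150/163 = 0.9202
  snow: TP=119, FN=13+22+16=51 → 119/170 = 0.7000
Lowest is class 'cloudy' with recall = 0.594.

0.594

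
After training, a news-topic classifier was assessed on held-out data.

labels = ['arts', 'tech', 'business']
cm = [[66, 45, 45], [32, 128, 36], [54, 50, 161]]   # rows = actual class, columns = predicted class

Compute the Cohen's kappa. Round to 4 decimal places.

Observed agreement pₒ = trace/N = 355/617 = 0.57536
Expected agreement pₑ = Σ (rowᵢ·colᵢ)/N² = (156·152 + 196·223 + 265·242)/617² = 0.34556
κ = (pₒ − pₑ)/(1 − pₑ) = (0.57536 − 0.34556)/(1 − 0.34556) = 0.3511

0.3511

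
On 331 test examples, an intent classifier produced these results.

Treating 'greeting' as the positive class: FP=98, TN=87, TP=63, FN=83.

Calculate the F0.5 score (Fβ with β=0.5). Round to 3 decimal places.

Fβ = (1+β²)·TP / ((1+β²)·TP + β²·FN + FP), with β²=1/4
= 1.25·63 / (1.25·63 + 0.25·83 + 98) = 0.399

0.399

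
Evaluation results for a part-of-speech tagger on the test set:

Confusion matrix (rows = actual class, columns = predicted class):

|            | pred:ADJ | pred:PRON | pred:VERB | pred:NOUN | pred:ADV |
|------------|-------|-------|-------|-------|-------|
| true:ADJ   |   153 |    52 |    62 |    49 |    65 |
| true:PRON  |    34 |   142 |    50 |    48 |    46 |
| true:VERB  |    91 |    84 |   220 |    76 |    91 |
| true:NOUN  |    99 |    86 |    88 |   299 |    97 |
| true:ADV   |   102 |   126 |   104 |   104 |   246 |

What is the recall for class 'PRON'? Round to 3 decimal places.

One-vs-rest for 'PRON': TP = diagonal; FP = other classes predicted 'PRON'; FN = 'PRON' predicted as other.
recall = TP/(TP+FN).
PRON: TP=142, FN=34+50+48+46=178 → 142/320 = 0.4438

0.444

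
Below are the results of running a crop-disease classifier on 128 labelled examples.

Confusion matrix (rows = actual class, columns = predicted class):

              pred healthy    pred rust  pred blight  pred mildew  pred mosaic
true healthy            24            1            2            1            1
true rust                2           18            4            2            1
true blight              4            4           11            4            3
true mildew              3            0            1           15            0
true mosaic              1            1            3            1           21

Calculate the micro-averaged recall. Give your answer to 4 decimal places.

0.6953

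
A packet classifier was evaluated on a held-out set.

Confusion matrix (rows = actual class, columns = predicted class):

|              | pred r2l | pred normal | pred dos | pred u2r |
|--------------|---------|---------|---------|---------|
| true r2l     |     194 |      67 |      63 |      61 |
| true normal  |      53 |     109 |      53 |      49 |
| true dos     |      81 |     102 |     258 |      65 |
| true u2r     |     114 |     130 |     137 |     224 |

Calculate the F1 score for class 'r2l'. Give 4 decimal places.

0.4692

One-vs-rest for 'r2l': TP = diagonal; FP = other classes predicted 'r2l'; FN = 'r2l' predicted as other.
F1 score = 2·TP/(2·TP+FP+FN).
r2l: TP=194, FP=53+81+114=248, FN=67+63+61=191 → 388/827 = 0.46917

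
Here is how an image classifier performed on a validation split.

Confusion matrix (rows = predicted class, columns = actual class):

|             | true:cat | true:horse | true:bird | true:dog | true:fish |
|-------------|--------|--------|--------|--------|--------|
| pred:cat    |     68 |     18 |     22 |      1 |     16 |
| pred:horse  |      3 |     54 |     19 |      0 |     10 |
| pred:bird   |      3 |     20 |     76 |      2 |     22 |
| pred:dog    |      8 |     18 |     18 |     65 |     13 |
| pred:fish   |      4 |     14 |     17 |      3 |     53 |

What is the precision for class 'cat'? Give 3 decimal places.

Take TP from the diagonal, FP from the rest of the 'cat' prediction marginal, FN from the rest of the 'cat' actual marginal.
precision = TP/(TP+FP).
cat: TP=68, FP=18+22+1+16=57 → 68/125 = 0.5440

0.544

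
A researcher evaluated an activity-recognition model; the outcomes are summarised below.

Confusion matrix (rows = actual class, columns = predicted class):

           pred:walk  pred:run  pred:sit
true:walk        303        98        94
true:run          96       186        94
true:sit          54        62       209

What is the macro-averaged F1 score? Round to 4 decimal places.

Per-class F1 score (2·TP/(2·TP+FP+FN)):
  walk: TP=303, FP=96+54=150, FN=98+94=192 → 606/948 = 0.63924
  run: TP=186, FP=98+62=160, FN=96+94=190 → 372/722 = 0.51524
  sit: TP=209, FP=94+94=188, FN=54+62=116 → 418/722 = 0.57895
Macro-F1 score = mean = (0.63924 + 0.51524 + 0.57895) / 3 = 0.5778

0.5778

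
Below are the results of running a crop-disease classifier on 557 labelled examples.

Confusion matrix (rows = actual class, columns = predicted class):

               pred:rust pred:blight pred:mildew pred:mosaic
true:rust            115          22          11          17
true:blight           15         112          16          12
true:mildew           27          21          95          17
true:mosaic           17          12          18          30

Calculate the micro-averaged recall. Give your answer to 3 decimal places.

Micro-averaging pools counts across classes: ΣTP=352, ΣFP=205, ΣFN=205.
Micro-recall = TP/(TP+FN) on pooled counts = 0.632 (equals overall accuracy in single-label multiclass).

0.632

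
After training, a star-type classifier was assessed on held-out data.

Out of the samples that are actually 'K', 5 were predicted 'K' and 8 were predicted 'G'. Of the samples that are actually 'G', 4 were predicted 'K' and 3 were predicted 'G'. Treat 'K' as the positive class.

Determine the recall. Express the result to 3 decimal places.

0.385

Recall = TP/(TP+FN) = 5/(5+8) = 5/13 = 0.385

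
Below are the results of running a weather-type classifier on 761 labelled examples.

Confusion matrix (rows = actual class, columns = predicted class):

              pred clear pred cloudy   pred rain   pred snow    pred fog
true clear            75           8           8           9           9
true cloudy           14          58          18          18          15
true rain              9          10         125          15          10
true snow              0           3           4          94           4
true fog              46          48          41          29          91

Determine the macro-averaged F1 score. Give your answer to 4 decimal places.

0.5824

Per-class F1 score (2·TP/(2·TP+FP+FN)):
  clear: TP=75, FP=14+9+0+46=69, FN=8+8+9+9=34 → 150/253 = 0.59289
  cloudy: TP=58, FP=8+10+3+48=69, FN=14+18+18+15=65 → 116/250 = 0.46400
  rain: TP=125, FP=8+18+4+41=71, FN=9+10+15+10=44 → 250/365 = 0.68493
  snow: TP=94, FP=9+18+15+29=71, FN=0+3+4+4=11 → 188/270 = 0.69630
  fog: TP=91, FP=9+15+10+4=38, FN=46+48+41+29=164 → 182/384 = 0.47396
Macro-F1 score = mean = (0.59289 + 0.46400 + 0.68493 + 0.69630 + 0.47396) / 5 = 0.5824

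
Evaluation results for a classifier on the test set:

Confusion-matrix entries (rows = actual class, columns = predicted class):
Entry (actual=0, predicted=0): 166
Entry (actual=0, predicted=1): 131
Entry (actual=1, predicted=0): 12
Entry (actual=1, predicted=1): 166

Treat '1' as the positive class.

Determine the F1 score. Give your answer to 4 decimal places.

Precision = TP/(TP+FP) = 166/297 = 0.5589
Recall = TP/(TP+FN) = 166/178 = 0.9326
F1 = 2·TP/(2·TP+FP+FN) = 332/475 = 0.6989

0.6989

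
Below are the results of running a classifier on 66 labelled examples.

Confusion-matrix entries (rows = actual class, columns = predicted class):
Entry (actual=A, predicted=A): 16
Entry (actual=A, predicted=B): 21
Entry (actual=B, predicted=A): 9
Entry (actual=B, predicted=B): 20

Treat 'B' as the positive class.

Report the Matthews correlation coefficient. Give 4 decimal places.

0.1249

MCC = (TP·TN − FP·FN) / √((TP+FP)(TP+FN)(TN+FP)(TN+FN))
Numerator = 20·16 − 21·9 = 131
Denominator = √(41·29·37·25) = √1099825 = 1048.7254
MCC = 131 / 1048.7254 = 0.1249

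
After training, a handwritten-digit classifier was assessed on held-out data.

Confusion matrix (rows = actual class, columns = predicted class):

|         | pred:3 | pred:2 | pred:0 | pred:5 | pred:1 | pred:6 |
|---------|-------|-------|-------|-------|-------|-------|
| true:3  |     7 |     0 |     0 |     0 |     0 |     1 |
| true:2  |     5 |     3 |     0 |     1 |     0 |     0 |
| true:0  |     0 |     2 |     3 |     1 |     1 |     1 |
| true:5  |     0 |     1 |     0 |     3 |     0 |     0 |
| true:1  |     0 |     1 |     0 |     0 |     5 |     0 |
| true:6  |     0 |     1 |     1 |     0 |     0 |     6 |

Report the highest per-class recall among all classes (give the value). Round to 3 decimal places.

0.875

Per-class recall (TP/(TP+FN)):
  3: TP=7, FN=0+0+0+0+1=1 → 7/8 = 0.8750
  2: TP=3, FN=5+0+1+0+0=6 → 3/9 = 0.3333
  0: TP=3, FN=0+2+1+1+1=5 → 3/8 = 0.3750
  5: TP=3, FN=0+1+0+0+0=1 → 3/4 = 0.7500
  1: TP=5, FN=0+1+0+0+0=1 → 5/6 = 0.8333
  6: TP=6, FN=0+1+1+0+0=2 → 6/8 = 0.7500
Highest is class '3' with recall = 0.875.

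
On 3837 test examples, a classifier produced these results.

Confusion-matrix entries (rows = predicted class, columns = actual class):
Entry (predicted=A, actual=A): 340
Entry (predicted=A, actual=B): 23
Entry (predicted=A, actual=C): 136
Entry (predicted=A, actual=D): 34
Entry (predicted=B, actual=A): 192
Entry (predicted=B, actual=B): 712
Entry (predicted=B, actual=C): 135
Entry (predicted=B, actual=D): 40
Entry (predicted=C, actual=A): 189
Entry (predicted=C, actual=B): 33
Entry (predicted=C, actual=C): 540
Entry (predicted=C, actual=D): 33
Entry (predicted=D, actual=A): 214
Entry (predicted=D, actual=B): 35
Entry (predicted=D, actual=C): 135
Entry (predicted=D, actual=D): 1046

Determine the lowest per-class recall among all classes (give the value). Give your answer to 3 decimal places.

0.364

Per-class recall (TP/(TP+FN)):
  A: TP=340, FN=192+189+214=595 → 340/935 = 0.3636
  B: TP=712, FN=23+33+35=91 → 712/803 = 0.8867
  C: TP=540, FN=136+135+135=406 → 540/946 = 0.5708
  D: TP=1046, FN=34+40+33=107 → 1046/1153 = 0.9072
Lowest is class 'A' with recall = 0.364.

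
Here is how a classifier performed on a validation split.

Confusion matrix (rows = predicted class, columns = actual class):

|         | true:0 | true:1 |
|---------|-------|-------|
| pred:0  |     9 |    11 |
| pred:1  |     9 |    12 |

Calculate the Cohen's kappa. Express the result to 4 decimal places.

0.0215

Observed agreement pₒ = trace/N = 21/41 = 0.51220
Expected agreement pₑ = Σ (rowᵢ·colᵢ)/N² = (18·20 + 23·21)/41² = 0.50149
κ = (pₒ − pₑ)/(1 − pₑ) = (0.51220 − 0.50149)/(1 − 0.50149) = 0.0215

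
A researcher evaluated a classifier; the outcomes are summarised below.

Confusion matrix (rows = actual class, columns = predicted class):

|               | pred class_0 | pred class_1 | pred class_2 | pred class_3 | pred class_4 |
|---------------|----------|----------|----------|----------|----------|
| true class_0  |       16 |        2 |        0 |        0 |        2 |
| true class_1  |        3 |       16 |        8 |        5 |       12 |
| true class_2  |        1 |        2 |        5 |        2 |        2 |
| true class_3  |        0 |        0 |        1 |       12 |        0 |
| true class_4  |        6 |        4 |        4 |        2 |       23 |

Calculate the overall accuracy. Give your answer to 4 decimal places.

Accuracy = trace / total = (16+16+5+12+23=72) / 128 = 72/128 = 0.5625

0.5625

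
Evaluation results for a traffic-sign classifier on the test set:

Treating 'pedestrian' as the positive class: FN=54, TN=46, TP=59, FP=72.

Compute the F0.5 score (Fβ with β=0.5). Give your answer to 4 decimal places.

0.4631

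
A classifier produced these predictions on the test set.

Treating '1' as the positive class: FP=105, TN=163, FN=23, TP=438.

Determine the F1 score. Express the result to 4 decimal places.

Precision = TP/(TP+FP) = 438/543 = 0.8066
Recall = TP/(TP+FN) = 438/461 = 0.9501
F1 = 2·TP/(2·TP+FP+FN) = 876/1004 = 0.8725

0.8725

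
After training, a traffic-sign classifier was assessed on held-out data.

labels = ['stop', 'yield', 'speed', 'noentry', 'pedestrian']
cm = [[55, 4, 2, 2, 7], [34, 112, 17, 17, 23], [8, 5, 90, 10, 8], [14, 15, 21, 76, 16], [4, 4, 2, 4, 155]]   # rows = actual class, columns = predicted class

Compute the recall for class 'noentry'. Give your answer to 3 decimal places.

0.535

Treat 'noentry' as positive and all other classes as negative.
recall = TP/(TP+FN).
noentry: TP=76, FN=14+15+21+16=66 → 76/142 = 0.5352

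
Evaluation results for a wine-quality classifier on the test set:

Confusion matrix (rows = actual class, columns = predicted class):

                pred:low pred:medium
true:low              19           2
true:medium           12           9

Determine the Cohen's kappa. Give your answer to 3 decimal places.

0.333

Observed agreement pₒ = trace/N = 28/42 = 0.6667
Expected agreement pₑ = Σ (rowᵢ·colᵢ)/N² = (21·31 + 21·11)/42² = 0.5000
κ = (pₒ − pₑ)/(1 − pₑ) = (0.6667 − 0.5000)/(1 − 0.5000) = 0.333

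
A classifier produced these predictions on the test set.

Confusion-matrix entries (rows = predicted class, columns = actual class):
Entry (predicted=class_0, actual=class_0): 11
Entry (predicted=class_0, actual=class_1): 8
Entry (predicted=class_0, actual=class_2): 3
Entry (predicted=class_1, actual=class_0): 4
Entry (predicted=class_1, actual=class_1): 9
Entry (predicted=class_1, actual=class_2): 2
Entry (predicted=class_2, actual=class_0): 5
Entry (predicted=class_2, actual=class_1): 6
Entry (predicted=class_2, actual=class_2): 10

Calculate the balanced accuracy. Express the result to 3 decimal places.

0.536

Balanced accuracy = mean of per-class recall.
  class_0: recall = 11/20 = 0.5500
  class_1: recall = 9/23 = 0.3913
  class_2: recall = 10/15 = 0.6667
Mean = (0.5500 + 0.3913 + 0.6667) / 3 = 0.536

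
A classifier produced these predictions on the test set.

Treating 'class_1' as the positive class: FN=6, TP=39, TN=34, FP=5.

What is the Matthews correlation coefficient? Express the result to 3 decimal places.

0.737

MCC = (TP·TN − FP·FN) / √((TP+FP)(TP+FN)(TN+FP)(TN+FN))
Numerator = 39·34 − 5·6 = 1296
Denominator = √(44·45·39·40) = √3088800 = 1757.4982
MCC = 1296 / 1757.4982 = 0.737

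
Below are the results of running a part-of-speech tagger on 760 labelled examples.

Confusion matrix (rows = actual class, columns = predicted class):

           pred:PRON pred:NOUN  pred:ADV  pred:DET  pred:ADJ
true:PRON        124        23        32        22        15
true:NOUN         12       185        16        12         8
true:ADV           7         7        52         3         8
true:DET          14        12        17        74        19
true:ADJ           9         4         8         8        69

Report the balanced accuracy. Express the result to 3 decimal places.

0.658

Balanced accuracy = mean of per-class recall.
  PRON: recall = 124/216 = 0.5741
  NOUN: recall = 185/233 = 0.7940
  ADV: recall = 52/77 = 0.6753
  DET: recall = 74/136 = 0.5441
  ADJ: recall = 69/98 = 0.7041
Mean = (0.5741 + 0.7940 + 0.6753 + 0.5441 + 0.7041) / 5 = 0.658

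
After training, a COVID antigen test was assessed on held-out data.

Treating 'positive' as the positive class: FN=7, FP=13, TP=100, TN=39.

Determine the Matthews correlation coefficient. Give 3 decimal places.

0.708

MCC = (TP·TN − FP·FN) / √((TP+FP)(TP+FN)(TN+FP)(TN+FN))
Numerator = 100·39 − 13·7 = 3809
Denominator = √(113·107·52·46) = √28921672 = 5377.8873
MCC = 3809 / 5377.8873 = 0.708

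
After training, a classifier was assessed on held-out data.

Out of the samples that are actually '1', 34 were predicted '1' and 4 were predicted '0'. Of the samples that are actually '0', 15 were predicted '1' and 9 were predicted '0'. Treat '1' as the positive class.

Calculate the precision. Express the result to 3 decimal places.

Precision = TP/(TP+FP) = 34/(34+15) = 34/49 = 0.694

0.694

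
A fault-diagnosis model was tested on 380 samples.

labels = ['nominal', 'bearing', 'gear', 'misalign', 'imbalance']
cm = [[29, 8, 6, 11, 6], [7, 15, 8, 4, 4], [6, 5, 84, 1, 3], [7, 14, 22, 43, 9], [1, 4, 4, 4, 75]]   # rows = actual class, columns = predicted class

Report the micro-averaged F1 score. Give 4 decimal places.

0.6474

Micro-averaging pools counts across classes: ΣTP=246, ΣFP=134, ΣFN=134.
Micro-F1 score = 2·TP/(2·TP+FP+FN) on pooled counts = 0.6474 (equals overall accuracy in single-label multiclass).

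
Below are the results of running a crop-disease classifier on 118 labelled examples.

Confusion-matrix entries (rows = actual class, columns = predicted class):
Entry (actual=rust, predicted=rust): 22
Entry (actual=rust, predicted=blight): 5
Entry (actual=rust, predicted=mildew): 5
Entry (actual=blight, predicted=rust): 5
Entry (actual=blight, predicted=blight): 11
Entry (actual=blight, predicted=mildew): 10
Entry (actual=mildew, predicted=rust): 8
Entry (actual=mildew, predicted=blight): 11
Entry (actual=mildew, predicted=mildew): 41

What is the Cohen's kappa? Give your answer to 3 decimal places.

0.406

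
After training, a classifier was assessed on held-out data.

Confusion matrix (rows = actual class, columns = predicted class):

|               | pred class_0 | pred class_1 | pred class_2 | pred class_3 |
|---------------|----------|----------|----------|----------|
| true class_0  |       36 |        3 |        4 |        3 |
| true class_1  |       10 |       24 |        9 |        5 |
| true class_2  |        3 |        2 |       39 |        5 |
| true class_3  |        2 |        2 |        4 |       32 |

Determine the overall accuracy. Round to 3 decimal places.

Accuracy = trace / total = (36+24+39+32=131) / 183 = 131/183 = 0.716

0.716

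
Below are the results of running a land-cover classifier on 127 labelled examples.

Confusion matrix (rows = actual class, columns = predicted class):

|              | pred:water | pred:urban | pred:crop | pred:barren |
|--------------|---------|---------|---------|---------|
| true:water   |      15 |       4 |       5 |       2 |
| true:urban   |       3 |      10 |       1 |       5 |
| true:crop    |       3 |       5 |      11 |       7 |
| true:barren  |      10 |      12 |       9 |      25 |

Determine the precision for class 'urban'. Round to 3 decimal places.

Take TP from the diagonal, FP from the rest of the 'urban' prediction marginal, FN from the rest of the 'urban' actual marginal.
precision = TP/(TP+FP).
urban: TP=10, FP=4+5+12=21 → 10/31 = 0.3226

0.323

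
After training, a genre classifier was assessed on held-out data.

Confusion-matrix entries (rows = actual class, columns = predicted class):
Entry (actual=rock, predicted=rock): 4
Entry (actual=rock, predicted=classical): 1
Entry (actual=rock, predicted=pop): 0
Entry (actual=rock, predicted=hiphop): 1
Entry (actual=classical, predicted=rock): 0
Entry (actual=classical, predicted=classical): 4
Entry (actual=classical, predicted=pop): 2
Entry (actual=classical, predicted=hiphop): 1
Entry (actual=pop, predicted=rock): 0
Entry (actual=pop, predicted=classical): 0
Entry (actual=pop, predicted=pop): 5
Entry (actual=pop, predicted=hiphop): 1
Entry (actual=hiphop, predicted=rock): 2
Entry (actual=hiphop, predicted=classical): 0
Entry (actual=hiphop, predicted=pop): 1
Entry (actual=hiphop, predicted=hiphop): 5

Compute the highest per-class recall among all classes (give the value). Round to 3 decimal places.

0.833

Per-class recall (TP/(TP+FN)):
  rock: TP=4, FN=1+0+1=2 → 4/6 = 0.6667
  classical: TP=4, FN=0+2+1=3 → 4/7 = 0.5714
  pop: TP=5, FN=0+0+1=1 → 5/6 = 0.8333
  hiphop: TP=5, FN=2+0+1=3 → 5/8 = 0.6250
Highest is class 'pop' with recall = 0.833.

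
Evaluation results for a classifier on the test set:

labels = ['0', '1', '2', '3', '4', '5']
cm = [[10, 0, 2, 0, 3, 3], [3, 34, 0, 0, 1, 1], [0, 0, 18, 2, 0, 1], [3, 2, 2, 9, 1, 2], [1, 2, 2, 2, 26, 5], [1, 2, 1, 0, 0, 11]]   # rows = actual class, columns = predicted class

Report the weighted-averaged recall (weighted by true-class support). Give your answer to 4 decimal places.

0.7200

Per-class recall (TP/(TP+FN)):
  0: TP=10, FN=0+2+0+3+3=8 → 10/18 = 0.55556
  1: TP=34, FN=3+0+0+1+1=5 → 34/39 = 0.87179
  2: TP=18, FN=0+0+2+0+1=3 → 18/21 = 0.85714
  3: TP=9, FN=3+2+2+1+2=10 → 9/19 = 0.47368
  4: TP=26, FN=1+2+2+2+5=12 → 26/38 = 0.68421
  5: TP=11, FN=1+2+1+0+0=4 → 11/15 = 0.73333
Weighted-recall = Σ (supportᵢ/N)·recallᵢ with N=150: (18/150)·0.55556 + (39/150)·0.87179 + (21/150)·0.85714 + (19/150)·0.47368 + (38/150)·0.68421 + (15/150)·0.73333 = 0.7200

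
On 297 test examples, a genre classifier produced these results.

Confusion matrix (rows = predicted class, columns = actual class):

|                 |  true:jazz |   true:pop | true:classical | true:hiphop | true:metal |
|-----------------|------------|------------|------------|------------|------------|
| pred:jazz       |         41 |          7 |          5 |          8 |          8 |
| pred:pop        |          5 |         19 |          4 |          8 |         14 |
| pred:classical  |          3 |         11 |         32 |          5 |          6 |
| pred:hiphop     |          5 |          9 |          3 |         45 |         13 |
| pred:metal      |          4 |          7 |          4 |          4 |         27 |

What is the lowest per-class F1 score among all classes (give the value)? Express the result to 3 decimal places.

0.369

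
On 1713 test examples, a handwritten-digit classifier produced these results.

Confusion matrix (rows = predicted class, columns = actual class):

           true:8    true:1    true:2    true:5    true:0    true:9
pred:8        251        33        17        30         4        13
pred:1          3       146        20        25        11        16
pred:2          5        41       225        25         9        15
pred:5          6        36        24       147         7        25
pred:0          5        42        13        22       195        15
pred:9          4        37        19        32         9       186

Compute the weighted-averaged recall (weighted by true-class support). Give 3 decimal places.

0.671

Per-class recall (TP/(TP+FN)):
  8: TP=251, FN=3+5+6+5+4=23 → 251/274 = 0.9161
  1: TP=146, FN=33+41+36+42+37=189 → 146/335 = 0.4358
  2: TP=225, FN=17+20+24+13+19=93 → 225/318 = 0.7075
  5: TP=147, FN=30+25+25+22+32=134 → 147/281 = 0.5231
  0: TP=195, FN=4+11+9+7+9=40 → 195/235 = 0.8298
  9: TP=186, FN=13+16+15+25+15=84 → 186/270 = 0.6889
Weighted-recall = Σ (supportᵢ/N)·recallᵢ with N=1713: (274/1713)·0.9161 + (335/1713)·0.4358 + (318/1713)·0.7075 + (281/1713)·0.5231 + (235/1713)·0.8298 + (270/1713)·0.6889 = 0.671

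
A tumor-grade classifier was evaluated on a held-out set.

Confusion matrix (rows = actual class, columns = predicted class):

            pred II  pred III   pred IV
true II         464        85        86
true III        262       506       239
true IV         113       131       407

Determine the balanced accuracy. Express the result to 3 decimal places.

Balanced accuracy = mean of per-class recall.
  II: recall = 464/635 = 0.7307
  III: recall = 506/1007 = 0.5025
  IV: recall = 407/651 = 0.6252
Mean = (0.7307 + 0.5025 + 0.6252) / 3 = 0.619

0.619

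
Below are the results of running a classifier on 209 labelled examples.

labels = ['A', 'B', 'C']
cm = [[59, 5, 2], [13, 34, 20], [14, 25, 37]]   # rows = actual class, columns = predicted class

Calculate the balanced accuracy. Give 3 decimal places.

Balanced accuracy = mean of per-class recall.
  A: recall = 59/66 = 0.8939
  B: recall = 34/67 = 0.5075
  C: recall = 37/76 = 0.4868
Mean = (0.8939 + 0.5075 + 0.4868) / 3 = 0.629

0.629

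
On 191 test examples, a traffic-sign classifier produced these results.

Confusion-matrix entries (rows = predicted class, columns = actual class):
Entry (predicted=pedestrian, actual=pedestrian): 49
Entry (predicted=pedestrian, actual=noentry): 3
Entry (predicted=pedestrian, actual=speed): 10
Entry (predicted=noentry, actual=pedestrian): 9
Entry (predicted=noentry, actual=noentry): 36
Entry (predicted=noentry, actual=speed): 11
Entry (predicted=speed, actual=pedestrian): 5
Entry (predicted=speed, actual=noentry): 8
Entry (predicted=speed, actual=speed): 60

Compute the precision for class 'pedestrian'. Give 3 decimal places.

precision = TP/(TP+FP).
pedestrian: TP=49, FP=3+10=13 → 49/62 = 0.7903

0.790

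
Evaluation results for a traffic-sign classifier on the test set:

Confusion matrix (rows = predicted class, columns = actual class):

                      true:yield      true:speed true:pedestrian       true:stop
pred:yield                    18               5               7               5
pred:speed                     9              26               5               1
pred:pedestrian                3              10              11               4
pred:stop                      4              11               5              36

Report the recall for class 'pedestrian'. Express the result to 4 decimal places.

One-vs-rest for 'pedestrian': TP = diagonal; FP = other classes predicted 'pedestrian'; FN = 'pedestrian' predicted as other.
recall = TP/(TP+FN).
pedestrian: TP=11, FN=7+5+5=17 → 11/28 = 0.39286

0.3929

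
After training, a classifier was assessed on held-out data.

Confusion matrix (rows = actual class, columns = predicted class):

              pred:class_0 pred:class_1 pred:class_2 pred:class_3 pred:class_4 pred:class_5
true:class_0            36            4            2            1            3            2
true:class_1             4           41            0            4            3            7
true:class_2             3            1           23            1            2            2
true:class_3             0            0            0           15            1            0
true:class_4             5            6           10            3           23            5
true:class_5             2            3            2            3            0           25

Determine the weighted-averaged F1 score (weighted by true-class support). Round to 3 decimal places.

Per-class F1 score (2·TP/(2·TP+FP+FN)):
  class_0: TP=36, FP=4+3+0+5+2=14, FN=4+2+1+3+2=12 → 72/98 = 0.7347
  class_1: TP=41, FP=4+1+0+6+3=14, FN=4+0+4+3+7=18 → 82/114 = 0.7193
  class_2: TP=23, FP=2+0+0+10+2=14, FN=3+1+1+2+2=9 → 46/69 = 0.6667
  class_3: TP=15, FP=1+4+1+3+3=12, FN=0+0+0+1+0=1 → 30/43 = 0.6977
  class_4: TP=23, FP=3+3+2+1+0=9, FN=5+6+10+3+5=29 → 46/84 = 0.5476
  class_5: TP=25, FP=2+7+2+0+5=16, FN=2+3+2+3+0=10 → 50/76 = 0.6579
Weighted-F1 score = Σ (supportᵢ/N)·F1 scoreᵢ with N=242: (48/242)·0.7347 + (59/242)·0.7193 + (32/242)·0.6667 + (16/242)·0.6977 + (52/242)·0.5476 + (35/242)·0.6579 = 0.668

0.668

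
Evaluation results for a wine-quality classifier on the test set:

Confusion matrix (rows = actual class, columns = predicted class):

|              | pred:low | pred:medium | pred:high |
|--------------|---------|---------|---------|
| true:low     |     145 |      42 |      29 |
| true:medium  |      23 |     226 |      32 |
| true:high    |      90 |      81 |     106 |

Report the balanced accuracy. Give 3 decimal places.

0.619

Balanced accuracy = mean of per-class recall.
  low: recall = 145/216 = 0.6713
  medium: recall = 226/281 = 0.8043
  high: recall = 106/277 = 0.3827
Mean = (0.6713 + 0.8043 + 0.3827) / 3 = 0.619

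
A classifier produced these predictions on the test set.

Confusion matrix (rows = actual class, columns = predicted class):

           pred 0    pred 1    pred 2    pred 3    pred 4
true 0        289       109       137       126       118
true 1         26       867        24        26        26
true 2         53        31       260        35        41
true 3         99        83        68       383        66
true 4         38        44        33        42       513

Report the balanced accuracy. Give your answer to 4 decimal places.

0.6397

Balanced accuracy = mean of per-class recall.
  0: recall = 289/779 = 0.37099
  1: recall = 867/969 = 0.89474
  2: recall = 260/420 = 0.61905
  3: recall = 383/699 = 0.54793
  4: recall = 513/670 = 0.76567
Mean = (0.37099 + 0.89474 + 0.61905 + 0.54793 + 0.76567) / 5 = 0.6397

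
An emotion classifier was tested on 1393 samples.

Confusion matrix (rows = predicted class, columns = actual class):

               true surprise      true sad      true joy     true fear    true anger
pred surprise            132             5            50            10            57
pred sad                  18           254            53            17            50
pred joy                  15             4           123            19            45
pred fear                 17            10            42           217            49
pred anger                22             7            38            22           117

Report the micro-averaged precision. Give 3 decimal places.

0.605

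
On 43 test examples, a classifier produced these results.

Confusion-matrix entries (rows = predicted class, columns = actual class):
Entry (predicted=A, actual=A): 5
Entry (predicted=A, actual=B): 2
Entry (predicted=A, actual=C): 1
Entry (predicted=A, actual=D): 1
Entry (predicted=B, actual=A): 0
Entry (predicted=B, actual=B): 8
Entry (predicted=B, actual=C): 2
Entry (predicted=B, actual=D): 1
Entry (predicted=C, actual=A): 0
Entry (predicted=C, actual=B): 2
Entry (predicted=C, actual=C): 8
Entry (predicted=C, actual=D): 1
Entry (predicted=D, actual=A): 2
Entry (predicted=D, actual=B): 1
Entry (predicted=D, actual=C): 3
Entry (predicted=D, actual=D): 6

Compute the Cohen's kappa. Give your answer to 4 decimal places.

0.5018

Observed agreement pₒ = trace/N = 27/43 = 0.62791
Expected agreement pₑ = Σ (rowᵢ·colᵢ)/N² = (7·9 + 13·11 + 14·11 + 9·12)/43² = 0.25311
κ = (pₒ − pₑ)/(1 − pₑ) = (0.62791 − 0.25311)/(1 − 0.25311) = 0.5018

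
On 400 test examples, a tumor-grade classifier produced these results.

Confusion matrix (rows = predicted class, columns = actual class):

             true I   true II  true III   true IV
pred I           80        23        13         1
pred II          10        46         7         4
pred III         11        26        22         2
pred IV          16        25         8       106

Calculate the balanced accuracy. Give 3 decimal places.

Balanced accuracy = mean of per-class recall.
  I: recall = 80/117 = 0.6838
  II: recall = 46/120 = 0.3833
  III: recall = 22/50 = 0.4400
  IV: recall = 106/113 = 0.9381
Mean = (0.6838 + 0.3833 + 0.4400 + 0.9381) / 4 = 0.611

0.611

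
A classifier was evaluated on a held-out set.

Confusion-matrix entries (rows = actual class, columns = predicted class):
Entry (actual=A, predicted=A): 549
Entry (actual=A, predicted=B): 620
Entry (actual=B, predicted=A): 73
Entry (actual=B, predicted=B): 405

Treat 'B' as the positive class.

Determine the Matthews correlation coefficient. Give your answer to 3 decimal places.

0.297

MCC = (TP·TN − FP·FN) / √((TP+FP)(TP+FN)(TN+FP)(TN+FN))
Numerator = 405·549 − 620·73 = 177085
Denominator = √(1025·478·1169·622) = √356251464100 = 596868.0458
MCC = 177085 / 596868.0458 = 0.297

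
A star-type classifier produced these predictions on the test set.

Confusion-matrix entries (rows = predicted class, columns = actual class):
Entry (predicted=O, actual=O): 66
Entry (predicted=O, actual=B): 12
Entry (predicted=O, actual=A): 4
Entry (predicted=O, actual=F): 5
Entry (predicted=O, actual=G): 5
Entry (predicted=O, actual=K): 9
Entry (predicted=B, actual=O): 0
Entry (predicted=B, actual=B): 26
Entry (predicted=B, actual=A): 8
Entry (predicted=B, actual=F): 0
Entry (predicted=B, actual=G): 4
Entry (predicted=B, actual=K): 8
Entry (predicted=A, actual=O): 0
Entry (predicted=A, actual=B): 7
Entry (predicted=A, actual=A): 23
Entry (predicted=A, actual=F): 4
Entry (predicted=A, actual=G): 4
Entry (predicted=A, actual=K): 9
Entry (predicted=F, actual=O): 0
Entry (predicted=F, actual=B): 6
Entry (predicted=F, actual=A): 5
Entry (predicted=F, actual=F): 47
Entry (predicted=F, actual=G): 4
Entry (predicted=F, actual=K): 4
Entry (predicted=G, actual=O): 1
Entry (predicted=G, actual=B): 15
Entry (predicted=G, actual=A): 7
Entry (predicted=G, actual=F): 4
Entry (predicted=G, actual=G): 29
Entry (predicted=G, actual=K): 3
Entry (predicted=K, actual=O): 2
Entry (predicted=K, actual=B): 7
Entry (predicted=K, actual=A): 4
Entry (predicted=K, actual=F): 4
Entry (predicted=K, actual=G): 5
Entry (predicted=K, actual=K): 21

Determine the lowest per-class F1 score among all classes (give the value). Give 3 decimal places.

0.433

Per-class F1 score (2·TP/(2·TP+FP+FN)):
  O: TP=66, FP=12+4+5+5+9=35, FN=0+0+0+1+2=3 → 132/170 = 0.7765
  B: TP=26, FP=0+8+0+4+8=20, FN=12+7+6+15+7=47 → 52/119 = 0.4370
  A: TP=23, FP=0+7+4+4+9=24, FN=4+8+5+7+4=28 → 46/98 = 0.4694
  F: TP=47, FP=0+6+5+4+4=19, FN=5+0+4+4+4=17 → 94/130 = 0.7231
  G: TP=29, FP=1+15+7+4+3=30, FN=5+4+4+4+5=22 → 58/110 = 0.5273
  K: TP=21, FP=2+7+4+4+5=22, FN=9+8+9+4+3=33 → 42/97 = 0.4330
Lowest is class 'K' with F1 score = 0.433.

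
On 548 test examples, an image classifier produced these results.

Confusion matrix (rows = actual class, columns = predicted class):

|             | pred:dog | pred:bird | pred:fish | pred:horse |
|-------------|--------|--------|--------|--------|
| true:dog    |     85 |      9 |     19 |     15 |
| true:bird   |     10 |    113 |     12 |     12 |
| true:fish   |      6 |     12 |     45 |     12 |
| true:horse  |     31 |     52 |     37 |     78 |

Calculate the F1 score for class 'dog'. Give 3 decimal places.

Treat 'dog' as positive and all other classes as negative.
F1 score = 2·TP/(2·TP+FP+FN).
dog: TP=85, FP=10+6+31=47, FN=9+19+15=43 → 170/260 = 0.6538

0.654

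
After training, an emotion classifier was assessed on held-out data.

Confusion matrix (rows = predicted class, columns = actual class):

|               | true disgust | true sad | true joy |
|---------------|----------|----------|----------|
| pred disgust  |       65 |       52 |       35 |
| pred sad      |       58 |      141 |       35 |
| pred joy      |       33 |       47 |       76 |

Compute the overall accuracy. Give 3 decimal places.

0.520

Accuracy = trace / total = (65+141+76=282) / 542 = 282/542 = 0.520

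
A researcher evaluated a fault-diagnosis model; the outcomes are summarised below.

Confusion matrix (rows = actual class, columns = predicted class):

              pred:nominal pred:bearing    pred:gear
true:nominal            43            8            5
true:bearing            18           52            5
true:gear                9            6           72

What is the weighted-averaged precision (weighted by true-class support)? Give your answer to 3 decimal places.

0.779

Per-class precision (TP/(TP+FP)):
  nominal: TP=43, FP=18+9=27 → 43/70 = 0.6143
  bearing: TP=52, FP=8+6=14 → 52/66 = 0.7879
  gear: TP=72, FP=5+5=10 → 72/82 = 0.8780
Weighted-precision = Σ (supportᵢ/N)·precisionᵢ with N=218: (56/218)·0.6143 + (75/218)·0.7879 + (87/218)·0.8780 = 0.779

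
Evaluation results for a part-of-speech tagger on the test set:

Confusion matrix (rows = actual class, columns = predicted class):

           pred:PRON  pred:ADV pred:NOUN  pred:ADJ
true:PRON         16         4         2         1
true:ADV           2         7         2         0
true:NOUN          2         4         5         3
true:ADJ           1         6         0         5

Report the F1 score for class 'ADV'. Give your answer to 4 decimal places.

F1 score = 2·TP/(2·TP+FP+FN).
ADV: TP=7, FP=4+4+6=14, FN=2+2+0=4 → 14/32 = 0.43750

0.4375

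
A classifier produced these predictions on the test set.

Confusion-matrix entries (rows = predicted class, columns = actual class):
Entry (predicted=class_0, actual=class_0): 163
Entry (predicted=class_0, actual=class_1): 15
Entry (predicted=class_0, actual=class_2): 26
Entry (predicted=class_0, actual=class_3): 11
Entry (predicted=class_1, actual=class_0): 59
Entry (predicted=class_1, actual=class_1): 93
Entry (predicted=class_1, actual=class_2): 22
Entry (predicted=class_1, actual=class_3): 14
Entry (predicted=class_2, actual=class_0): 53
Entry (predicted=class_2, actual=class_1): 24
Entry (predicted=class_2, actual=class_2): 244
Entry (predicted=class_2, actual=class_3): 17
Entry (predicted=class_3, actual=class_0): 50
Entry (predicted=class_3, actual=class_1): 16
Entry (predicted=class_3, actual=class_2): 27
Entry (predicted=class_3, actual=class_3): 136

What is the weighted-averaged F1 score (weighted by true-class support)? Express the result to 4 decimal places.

0.6536

Per-class F1 score (2·TP/(2·TP+FP+FN)):
  class_0: TP=163, FP=15+26+11=52, FN=59+53+50=162 → 326/540 = 0.60370
  class_1: TP=93, FP=59+22+14=95, FN=15+24+16=55 → 186/336 = 0.55357
  class_2: TP=244, FP=53+24+17=94, FN=26+22+27=75 → 488/657 = 0.74277
  class_3: TP=136, FP=50+16+27=93, FN=11+14+17=42 → 272/407 = 0.66830
Weighted-F1 score = Σ (supportᵢ/N)·F1 scoreᵢ with N=970: (325/970)·0.60370 + (148/970)·0.55357 + (319/970)·0.74277 + (178/970)·0.66830 = 0.6536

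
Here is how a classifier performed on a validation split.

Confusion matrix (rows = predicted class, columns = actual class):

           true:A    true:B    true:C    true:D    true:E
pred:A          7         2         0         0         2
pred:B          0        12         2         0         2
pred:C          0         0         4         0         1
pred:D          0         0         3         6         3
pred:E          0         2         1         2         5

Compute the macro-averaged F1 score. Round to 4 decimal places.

0.6192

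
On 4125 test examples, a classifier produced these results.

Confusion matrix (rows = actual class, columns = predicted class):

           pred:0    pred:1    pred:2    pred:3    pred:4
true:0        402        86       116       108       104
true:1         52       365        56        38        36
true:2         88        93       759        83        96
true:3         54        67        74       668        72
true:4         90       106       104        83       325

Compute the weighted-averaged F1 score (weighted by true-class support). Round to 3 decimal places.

Per-class F1 score (2·TP/(2·TP+FP+FN)):
  0: TP=402, FP=52+88+54+90=284, FN=86+116+108+104=414 → 804/1502 = 0.5353
  1: TP=365, FP=86+93+67+106=352, FN=52+56+38+36=182 → 730/1264 = 0.5775
  2: TP=759, FP=116+56+74+104=350, FN=88+93+83+96=360 → 1518/2228 = 0.6813
  3: TP=668, FP=108+38+83+83=312, FN=54+67+74+72=267 → 1336/1915 = 0.6977
  4: TP=325, FP=104+36+96+72=308, FN=90+106+104+83=383 → 650/1341 = 0.4847
Weighted-F1 score = Σ (supportᵢ/N)·F1 scoreᵢ with N=4125: (816/4125)·0.5353 + (547/4125)·0.5775 + (1119/4125)·0.6813 + (935/4125)·0.6977 + (708/4125)·0.4847 = 0.609

0.609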